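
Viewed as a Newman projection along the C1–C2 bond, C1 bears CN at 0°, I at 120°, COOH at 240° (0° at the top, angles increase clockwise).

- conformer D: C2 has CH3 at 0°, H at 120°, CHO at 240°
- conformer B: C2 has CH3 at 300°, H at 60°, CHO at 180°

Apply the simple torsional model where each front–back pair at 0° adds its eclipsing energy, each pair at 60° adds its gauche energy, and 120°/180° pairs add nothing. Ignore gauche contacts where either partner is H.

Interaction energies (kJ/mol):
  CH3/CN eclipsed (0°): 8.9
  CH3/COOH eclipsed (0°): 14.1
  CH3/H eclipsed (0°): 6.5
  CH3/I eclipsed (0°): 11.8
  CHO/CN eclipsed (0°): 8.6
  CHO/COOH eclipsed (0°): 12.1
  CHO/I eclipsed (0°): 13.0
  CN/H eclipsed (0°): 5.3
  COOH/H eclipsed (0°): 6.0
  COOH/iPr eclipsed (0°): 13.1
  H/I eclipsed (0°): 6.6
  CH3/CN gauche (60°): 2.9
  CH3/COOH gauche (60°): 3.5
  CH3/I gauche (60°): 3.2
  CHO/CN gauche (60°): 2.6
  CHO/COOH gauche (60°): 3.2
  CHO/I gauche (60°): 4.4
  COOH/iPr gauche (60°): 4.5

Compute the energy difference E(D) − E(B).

D (eclipsed): CN–CH3 eclipsed, I–H eclipsed, COOH–CHO eclipsed; 8.9 + 6.6 + 12.1 = 27.6 kJ/mol.
B (staggered): CN–CH3 gauche, I–CHO gauche, COOH–CH3 gauche, COOH–CHO gauche; 2.9 + 4.4 + 3.5 + 3.2 = 14.0 kJ/mol.
E(D) − E(B) = 27.6 − 14.0 = +13.6 kJ/mol.

+13.6 kJ/mol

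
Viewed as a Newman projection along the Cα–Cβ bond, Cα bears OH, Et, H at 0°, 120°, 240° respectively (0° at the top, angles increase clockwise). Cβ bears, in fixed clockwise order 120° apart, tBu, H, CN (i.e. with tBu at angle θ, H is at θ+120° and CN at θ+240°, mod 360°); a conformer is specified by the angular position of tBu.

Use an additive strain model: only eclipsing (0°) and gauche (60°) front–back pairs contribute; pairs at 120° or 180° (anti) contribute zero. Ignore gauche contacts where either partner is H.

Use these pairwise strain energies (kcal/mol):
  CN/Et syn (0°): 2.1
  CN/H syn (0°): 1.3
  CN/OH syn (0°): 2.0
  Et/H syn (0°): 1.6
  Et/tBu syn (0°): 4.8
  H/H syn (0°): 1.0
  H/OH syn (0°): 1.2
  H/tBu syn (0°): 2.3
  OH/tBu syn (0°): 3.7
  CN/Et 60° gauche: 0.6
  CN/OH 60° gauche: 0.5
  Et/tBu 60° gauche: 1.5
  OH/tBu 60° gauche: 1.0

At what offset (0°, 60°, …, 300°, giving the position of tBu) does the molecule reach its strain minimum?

tBu at 0° (eclipsed): OH(0°)/tBu(0°) eclipsed 3.7; Et(120°)/H(120°) eclipsed 1.6; H(240°)/CN(240°) eclipsed 1.3 → 6.6 kcal/mol.
tBu at 60° (staggered): OH(0°)/tBu(60°) gauche 1.0; OH(0°)/CN(300°) gauche 0.5; Et(120°)/tBu(60°) gauche 1.5 → 3.0 kcal/mol.
tBu at 120° (eclipsed): OH(0°)/CN(0°) eclipsed 2.0; Et(120°)/tBu(120°) eclipsed 4.8; H(240°)/H(240°) eclipsed 1.0 → 7.8 kcal/mol.
tBu at 180° (staggered): OH(0°)/CN(60°) gauche 0.5; Et(120°)/tBu(180°) gauche 1.5; Et(120°)/CN(60°) gauche 0.6 → 2.6 kcal/mol.
tBu at 240° (eclipsed): OH(0°)/H(0°) eclipsed 1.2; Et(120°)/CN(120°) eclipsed 2.1; H(240°)/tBu(240°) eclipsed 2.3 → 5.6 kcal/mol.
tBu at 300° (staggered): OH(0°)/tBu(300°) gauche 1.0; Et(120°)/CN(180°) gauche 0.6 → 1.6 kcal/mol.
The minimum (1.6 kcal/mol) occurs with tBu at 300°.

300°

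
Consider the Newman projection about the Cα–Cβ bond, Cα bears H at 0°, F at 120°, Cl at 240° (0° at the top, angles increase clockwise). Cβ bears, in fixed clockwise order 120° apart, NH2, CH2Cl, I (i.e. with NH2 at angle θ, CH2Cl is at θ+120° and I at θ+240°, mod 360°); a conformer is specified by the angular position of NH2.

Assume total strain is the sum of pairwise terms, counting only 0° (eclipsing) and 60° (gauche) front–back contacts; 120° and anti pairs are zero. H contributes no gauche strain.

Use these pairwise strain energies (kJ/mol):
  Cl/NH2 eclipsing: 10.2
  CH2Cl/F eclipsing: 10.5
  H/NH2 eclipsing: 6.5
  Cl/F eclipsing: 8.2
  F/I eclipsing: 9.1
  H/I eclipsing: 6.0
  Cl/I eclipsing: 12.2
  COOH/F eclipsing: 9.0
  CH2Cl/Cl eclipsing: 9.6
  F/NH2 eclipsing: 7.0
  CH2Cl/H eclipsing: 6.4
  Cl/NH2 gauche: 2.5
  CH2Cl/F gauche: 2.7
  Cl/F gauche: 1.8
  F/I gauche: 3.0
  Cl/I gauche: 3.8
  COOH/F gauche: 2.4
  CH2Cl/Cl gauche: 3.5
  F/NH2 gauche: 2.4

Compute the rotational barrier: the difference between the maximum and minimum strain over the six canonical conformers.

17.8 kJ/mol

NH2 at 0° is eclipsed. H at 0° is eclipsed with NH2 at 0° (6.5); F at 120° is eclipsed with CH2Cl at 120° (10.5); Cl at 240° is eclipsed with I at 240° (12.2). Total 29.2 kJ/mol.
NH2 at 60° is staggered. F at 120° is gauche with NH2 at 60° (2.4); F at 120° is gauche with CH2Cl at 180° (2.7); Cl at 240° is gauche with CH2Cl at 180° (3.5); Cl at 240° is gauche with I at 300° (3.8). Total 12.4 kJ/mol.
NH2 at 120° is eclipsed. H at 0° is eclipsed with I at 0° (6.0); F at 120° is eclipsed with NH2 at 120° (7.0); Cl at 240° is eclipsed with CH2Cl at 240° (9.6). Total 22.6 kJ/mol.
NH2 at 180° is staggered. F at 120° is gauche with NH2 at 180° (2.4); F at 120° is gauche with I at 60° (3.0); Cl at 240° is gauche with NH2 at 180° (2.5); Cl at 240° is gauche with CH2Cl at 300° (3.5). Total 11.4 kJ/mol.
NH2 at 240° is eclipsed. H at 0° is eclipsed with CH2Cl at 0° (6.4); F at 120° is eclipsed with I at 120° (9.1); Cl at 240° is eclipsed with NH2 at 240° (10.2). Total 25.7 kJ/mol.
NH2 at 300° is staggered. F at 120° is gauche with CH2Cl at 60° (2.7); F at 120° is gauche with I at 180° (3.0); Cl at 240° is gauche with NH2 at 300° (2.5); Cl at 240° is gauche with I at 180° (3.8). Total 12.0 kJ/mol.
Max at 0° (29.2 kJ/mol), min at 180° (11.4 kJ/mol); barrier = 17.8 kJ/mol.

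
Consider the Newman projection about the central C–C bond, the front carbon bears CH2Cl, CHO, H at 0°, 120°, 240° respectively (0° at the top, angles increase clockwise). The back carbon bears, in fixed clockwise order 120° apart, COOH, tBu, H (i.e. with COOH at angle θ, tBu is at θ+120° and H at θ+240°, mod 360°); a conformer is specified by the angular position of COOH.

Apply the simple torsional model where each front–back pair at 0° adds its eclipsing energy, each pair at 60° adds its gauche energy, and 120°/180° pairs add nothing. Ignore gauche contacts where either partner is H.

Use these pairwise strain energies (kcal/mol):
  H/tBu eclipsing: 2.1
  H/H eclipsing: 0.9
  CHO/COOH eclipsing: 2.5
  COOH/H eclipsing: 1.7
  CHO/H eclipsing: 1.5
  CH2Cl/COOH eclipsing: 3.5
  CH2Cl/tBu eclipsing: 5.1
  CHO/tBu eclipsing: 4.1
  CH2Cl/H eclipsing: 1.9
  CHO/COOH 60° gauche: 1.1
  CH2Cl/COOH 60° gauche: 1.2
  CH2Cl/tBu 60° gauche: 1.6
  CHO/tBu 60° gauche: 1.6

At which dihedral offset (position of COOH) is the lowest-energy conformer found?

180°

COOH at 0° (eclipsed): CH2Cl–COOH eclipsed, CHO–tBu eclipsed, H–H eclipsed; 3.5 + 4.1 + 0.9 = 8.5 kcal/mol.
COOH at 60° (staggered): CH2Cl–COOH gauche, CHO–COOH gauche, CHO–tBu gauche; 1.2 + 1.1 + 1.6 = 3.9 kcal/mol.
COOH at 120° (eclipsed): CH2Cl–H eclipsed, CHO–COOH eclipsed, H–tBu eclipsed; 1.9 + 2.5 + 2.1 = 6.5 kcal/mol.
COOH at 180° (staggered): CH2Cl–tBu gauche, CHO–COOH gauche; 1.6 + 1.1 = 2.7 kcal/mol.
COOH at 240° (eclipsed): CH2Cl–tBu eclipsed, CHO–H eclipsed, H–COOH eclipsed; 5.1 + 1.5 + 1.7 = 8.3 kcal/mol.
COOH at 300° (staggered): CH2Cl–COOH gauche, CH2Cl–tBu gauche, CHO–tBu gauche; 1.2 + 1.6 + 1.6 = 4.4 kcal/mol.
The minimum (2.7 kcal/mol) occurs with COOH at 180°.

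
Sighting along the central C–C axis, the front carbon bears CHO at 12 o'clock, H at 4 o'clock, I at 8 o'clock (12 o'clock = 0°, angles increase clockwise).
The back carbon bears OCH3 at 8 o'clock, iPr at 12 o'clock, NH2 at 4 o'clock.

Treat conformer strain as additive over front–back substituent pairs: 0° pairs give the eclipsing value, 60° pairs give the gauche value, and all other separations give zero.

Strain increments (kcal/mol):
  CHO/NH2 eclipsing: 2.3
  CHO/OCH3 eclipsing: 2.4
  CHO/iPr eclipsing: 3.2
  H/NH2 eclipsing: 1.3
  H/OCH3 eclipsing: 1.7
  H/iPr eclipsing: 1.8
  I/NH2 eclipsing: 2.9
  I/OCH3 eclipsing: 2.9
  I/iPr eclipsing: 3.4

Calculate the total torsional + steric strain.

This conformer is eclipsed. CHO at 0° is eclipsed with iPr at 0° (3.2); H at 120° is eclipsed with NH2 at 120° (1.3); I at 240° is eclipsed with OCH3 at 240° (2.9). Total 7.4 kcal/mol.

7.4 kcal/mol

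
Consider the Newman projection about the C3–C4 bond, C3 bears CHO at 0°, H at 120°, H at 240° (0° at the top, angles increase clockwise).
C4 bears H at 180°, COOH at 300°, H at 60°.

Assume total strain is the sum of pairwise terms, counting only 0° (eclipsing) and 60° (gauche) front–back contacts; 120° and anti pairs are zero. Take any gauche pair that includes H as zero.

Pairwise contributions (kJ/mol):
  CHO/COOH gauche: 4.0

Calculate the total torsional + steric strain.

This conformer (staggered): CHO(0°)/COOH(300°) gauche 4.0 → 4.0 kJ/mol.

4.0 kJ/mol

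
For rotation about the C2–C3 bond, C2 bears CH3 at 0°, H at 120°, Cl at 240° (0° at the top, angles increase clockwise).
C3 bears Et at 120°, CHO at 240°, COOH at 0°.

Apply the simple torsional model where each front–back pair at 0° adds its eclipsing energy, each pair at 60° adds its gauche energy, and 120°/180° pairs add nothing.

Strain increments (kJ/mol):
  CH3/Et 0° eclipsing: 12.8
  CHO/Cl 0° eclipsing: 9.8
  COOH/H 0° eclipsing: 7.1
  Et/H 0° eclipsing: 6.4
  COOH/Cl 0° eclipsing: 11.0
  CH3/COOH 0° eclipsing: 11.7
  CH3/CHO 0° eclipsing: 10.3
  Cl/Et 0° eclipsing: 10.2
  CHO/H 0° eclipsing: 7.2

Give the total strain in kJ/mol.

This conformer (eclipsed): CH3–COOH eclipsed, H–Et eclipsed, Cl–CHO eclipsed; 11.7 + 6.4 + 9.8 = 27.9 kJ/mol.

27.9 kJ/mol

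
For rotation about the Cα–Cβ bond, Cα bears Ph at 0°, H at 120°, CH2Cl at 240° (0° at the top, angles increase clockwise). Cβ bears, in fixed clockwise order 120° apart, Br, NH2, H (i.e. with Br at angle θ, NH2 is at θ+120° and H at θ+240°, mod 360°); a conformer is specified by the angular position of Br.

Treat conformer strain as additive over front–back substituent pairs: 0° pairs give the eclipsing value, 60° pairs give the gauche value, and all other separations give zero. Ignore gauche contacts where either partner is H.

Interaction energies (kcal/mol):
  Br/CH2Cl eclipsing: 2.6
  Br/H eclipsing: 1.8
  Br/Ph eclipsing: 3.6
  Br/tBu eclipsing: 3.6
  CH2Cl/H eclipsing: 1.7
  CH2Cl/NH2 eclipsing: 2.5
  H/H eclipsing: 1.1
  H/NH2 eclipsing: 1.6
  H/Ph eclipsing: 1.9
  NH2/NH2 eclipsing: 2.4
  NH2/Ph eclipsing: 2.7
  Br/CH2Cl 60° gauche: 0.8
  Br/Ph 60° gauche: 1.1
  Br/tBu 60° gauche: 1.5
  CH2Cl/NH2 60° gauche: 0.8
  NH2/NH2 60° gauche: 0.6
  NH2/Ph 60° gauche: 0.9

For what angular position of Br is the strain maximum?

Br at 0° (eclipsed): Ph(0°)/Br(0°) eclipsed 3.6; H(120°)/NH2(120°) eclipsed 1.6; CH2Cl(240°)/H(240°) eclipsed 1.7 → 6.9 kcal/mol.
Br at 60° (staggered): Ph(0°)/Br(60°) gauche 1.1; CH2Cl(240°)/NH2(180°) gauche 0.8 → 1.9 kcal/mol.
Br at 120° (eclipsed): Ph(0°)/H(0°) eclipsed 1.9; H(120°)/Br(120°) eclipsed 1.8; CH2Cl(240°)/NH2(240°) eclipsed 2.5 → 6.2 kcal/mol.
Br at 180° (staggered): Ph(0°)/NH2(300°) gauche 0.9; CH2Cl(240°)/Br(180°) gauche 0.8; CH2Cl(240°)/NH2(300°) gauche 0.8 → 2.5 kcal/mol.
Br at 240° (eclipsed): Ph(0°)/NH2(0°) eclipsed 2.7; H(120°)/H(120°) eclipsed 1.1; CH2Cl(240°)/Br(240°) eclipsed 2.6 → 6.4 kcal/mol.
Br at 300° (staggered): Ph(0°)/Br(300°) gauche 1.1; Ph(0°)/NH2(60°) gauche 0.9; CH2Cl(240°)/Br(300°) gauche 0.8 → 2.8 kcal/mol.
The maximum (6.9 kcal/mol) occurs with Br at 0°.

0°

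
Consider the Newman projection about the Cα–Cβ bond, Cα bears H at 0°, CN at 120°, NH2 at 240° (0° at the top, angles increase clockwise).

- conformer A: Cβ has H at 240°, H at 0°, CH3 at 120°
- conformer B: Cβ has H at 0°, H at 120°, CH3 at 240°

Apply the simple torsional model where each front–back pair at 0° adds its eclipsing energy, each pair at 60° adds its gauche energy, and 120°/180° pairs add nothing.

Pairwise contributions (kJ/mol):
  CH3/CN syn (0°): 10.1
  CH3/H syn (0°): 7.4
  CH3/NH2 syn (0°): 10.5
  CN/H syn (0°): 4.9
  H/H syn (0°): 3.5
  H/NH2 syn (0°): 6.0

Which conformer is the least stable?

A

A (eclipsed): H–H eclipsed, CN–CH3 eclipsed, NH2–H eclipsed; 3.5 + 10.1 + 6.0 = 19.6 kJ/mol.
B (eclipsed): H–H eclipsed, CN–H eclipsed, NH2–CH3 eclipsed; 3.5 + 4.9 + 10.5 = 18.9 kJ/mol.
A has the highest total (19.6 kJ/mol).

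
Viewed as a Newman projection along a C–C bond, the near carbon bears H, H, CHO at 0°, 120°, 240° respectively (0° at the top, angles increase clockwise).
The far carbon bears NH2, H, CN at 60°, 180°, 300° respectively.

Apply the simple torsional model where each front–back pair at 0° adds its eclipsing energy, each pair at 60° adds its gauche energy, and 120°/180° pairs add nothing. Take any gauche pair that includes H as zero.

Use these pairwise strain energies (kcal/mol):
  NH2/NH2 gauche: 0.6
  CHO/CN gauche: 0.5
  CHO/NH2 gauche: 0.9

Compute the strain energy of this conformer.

0.5 kcal/mol

This conformer (staggered): CHO–CN gauche; 0.5 = 0.5 kcal/mol.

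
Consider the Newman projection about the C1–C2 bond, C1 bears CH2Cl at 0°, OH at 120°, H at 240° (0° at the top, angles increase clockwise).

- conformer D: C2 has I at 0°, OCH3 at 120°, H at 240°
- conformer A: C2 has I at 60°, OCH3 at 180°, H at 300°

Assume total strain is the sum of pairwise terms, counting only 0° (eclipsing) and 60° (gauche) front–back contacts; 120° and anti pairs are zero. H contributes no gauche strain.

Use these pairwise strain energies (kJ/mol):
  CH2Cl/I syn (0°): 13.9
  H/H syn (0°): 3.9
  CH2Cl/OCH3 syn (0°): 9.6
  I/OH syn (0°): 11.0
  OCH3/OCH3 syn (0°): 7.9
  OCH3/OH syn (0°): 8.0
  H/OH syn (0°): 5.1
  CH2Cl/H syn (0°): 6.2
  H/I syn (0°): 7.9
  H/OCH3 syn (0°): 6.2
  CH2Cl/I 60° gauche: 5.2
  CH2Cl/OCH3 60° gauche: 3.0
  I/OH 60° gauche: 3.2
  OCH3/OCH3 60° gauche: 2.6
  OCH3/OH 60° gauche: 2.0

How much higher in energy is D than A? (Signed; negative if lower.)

+15.4 kJ/mol

D (eclipsed): CH2Cl–I eclipsed, OH–OCH3 eclipsed, H–H eclipsed; 13.9 + 8.0 + 3.9 = 25.8 kJ/mol.
A (staggered): CH2Cl–I gauche, OH–I gauche, OH–OCH3 gauche; 5.2 + 3.2 + 2.0 = 10.4 kJ/mol.
E(D) − E(A) = 25.8 − 10.4 = +15.4 kJ/mol.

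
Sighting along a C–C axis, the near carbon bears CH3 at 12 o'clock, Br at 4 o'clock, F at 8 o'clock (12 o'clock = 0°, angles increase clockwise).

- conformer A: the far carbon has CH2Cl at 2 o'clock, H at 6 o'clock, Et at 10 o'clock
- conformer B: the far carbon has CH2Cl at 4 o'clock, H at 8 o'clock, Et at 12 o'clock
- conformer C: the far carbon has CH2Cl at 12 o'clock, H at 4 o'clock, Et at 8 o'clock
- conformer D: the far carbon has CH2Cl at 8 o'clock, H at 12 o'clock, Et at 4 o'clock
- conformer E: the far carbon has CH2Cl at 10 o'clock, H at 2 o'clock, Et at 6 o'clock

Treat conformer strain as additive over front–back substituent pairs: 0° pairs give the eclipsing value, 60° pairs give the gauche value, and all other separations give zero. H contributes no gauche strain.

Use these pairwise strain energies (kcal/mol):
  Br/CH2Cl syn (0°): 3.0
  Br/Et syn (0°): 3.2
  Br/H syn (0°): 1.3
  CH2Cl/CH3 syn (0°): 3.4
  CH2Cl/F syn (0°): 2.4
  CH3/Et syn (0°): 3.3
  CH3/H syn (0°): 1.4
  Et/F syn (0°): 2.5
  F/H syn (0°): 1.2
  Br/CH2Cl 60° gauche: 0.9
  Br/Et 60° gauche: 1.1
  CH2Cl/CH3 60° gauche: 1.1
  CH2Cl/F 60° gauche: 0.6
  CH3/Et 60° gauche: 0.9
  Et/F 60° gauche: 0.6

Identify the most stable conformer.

A (staggered): CH3(0°)/CH2Cl(60°) gauche 1.1; CH3(0°)/Et(300°) gauche 0.9; Br(120°)/CH2Cl(60°) gauche 0.9; F(240°)/Et(300°) gauche 0.6 → 3.5 kcal/mol.
B (eclipsed): CH3(0°)/Et(0°) eclipsed 3.3; Br(120°)/CH2Cl(120°) eclipsed 3.0; F(240°)/H(240°) eclipsed 1.2 → 7.5 kcal/mol.
C (eclipsed): CH3(0°)/CH2Cl(0°) eclipsed 3.4; Br(120°)/H(120°) eclipsed 1.3; F(240°)/Et(240°) eclipsed 2.5 → 7.2 kcal/mol.
D (eclipsed): CH3(0°)/H(0°) eclipsed 1.4; Br(120°)/Et(120°) eclipsed 3.2; F(240°)/CH2Cl(240°) eclipsed 2.4 → 7.0 kcal/mol.
E (staggered): CH3(0°)/CH2Cl(300°) gauche 1.1; Br(120°)/Et(180°) gauche 1.1; F(240°)/CH2Cl(300°) gauche 0.6; F(240°)/Et(180°) gauche 0.6 → 3.4 kcal/mol.
E has the lowest total (3.4 kcal/mol).

E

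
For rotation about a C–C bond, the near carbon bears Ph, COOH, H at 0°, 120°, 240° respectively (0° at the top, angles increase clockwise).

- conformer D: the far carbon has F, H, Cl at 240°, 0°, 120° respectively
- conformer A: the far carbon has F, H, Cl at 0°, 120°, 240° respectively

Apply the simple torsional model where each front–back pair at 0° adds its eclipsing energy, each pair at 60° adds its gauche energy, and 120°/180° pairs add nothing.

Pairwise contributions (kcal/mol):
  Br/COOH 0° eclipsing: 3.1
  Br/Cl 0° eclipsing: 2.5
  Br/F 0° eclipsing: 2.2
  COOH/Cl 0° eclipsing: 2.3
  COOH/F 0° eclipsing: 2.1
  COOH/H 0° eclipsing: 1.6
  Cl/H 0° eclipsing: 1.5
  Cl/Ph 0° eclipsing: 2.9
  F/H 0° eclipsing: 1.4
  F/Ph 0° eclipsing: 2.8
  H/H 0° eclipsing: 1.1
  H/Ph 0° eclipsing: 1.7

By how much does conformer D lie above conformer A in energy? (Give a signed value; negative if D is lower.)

-0.5 kcal/mol

D (eclipsed): Ph(0°)/H(0°) eclipsed 1.7; COOH(120°)/Cl(120°) eclipsed 2.3; H(240°)/F(240°) eclipsed 1.4 → 5.4 kcal/mol.
A (eclipsed): Ph(0°)/F(0°) eclipsed 2.8; COOH(120°)/H(120°) eclipsed 1.6; H(240°)/Cl(240°) eclipsed 1.5 → 5.9 kcal/mol.
E(D) − E(A) = 5.4 − 5.9 = -0.5 kcal/mol.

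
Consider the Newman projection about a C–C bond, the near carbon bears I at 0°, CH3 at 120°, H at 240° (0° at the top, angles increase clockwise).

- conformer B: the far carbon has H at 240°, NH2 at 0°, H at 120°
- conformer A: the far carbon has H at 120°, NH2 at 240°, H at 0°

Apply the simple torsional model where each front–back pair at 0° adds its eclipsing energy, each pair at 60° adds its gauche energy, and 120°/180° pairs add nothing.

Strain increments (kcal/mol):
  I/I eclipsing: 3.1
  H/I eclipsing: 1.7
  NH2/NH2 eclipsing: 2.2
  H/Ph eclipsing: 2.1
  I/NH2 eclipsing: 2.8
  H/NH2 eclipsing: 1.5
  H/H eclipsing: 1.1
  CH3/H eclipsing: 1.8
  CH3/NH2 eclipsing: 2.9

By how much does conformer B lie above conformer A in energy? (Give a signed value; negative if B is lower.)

+0.7 kcal/mol

B (eclipsed): I–NH2 eclipsed, CH3–H eclipsed, H–H eclipsed; 2.8 + 1.8 + 1.1 = 5.7 kcal/mol.
A (eclipsed): I–H eclipsed, CH3–H eclipsed, H–NH2 eclipsed; 1.7 + 1.8 + 1.5 = 5.0 kcal/mol.
E(B) − E(A) = 5.7 − 5.0 = +0.7 kcal/mol.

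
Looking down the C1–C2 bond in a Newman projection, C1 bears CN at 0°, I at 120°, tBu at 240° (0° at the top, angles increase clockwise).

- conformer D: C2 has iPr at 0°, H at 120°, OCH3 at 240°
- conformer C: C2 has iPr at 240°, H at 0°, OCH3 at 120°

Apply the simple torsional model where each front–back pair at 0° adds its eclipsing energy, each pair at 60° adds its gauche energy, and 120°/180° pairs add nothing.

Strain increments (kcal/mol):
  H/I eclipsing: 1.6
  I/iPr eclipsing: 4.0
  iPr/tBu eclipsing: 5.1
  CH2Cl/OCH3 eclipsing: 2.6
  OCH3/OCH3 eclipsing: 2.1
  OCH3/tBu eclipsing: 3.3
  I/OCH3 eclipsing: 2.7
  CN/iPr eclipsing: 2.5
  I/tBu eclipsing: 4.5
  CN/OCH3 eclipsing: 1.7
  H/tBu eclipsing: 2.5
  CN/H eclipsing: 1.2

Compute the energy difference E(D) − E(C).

-1.6 kcal/mol

D (eclipsed): CN–iPr eclipsed, I–H eclipsed, tBu–OCH3 eclipsed; 2.5 + 1.6 + 3.3 = 7.4 kcal/mol.
C (eclipsed): CN–H eclipsed, I–OCH3 eclipsed, tBu–iPr eclipsed; 1.2 + 2.7 + 5.1 = 9.0 kcal/mol.
E(D) − E(C) = 7.4 − 9.0 = -1.6 kcal/mol.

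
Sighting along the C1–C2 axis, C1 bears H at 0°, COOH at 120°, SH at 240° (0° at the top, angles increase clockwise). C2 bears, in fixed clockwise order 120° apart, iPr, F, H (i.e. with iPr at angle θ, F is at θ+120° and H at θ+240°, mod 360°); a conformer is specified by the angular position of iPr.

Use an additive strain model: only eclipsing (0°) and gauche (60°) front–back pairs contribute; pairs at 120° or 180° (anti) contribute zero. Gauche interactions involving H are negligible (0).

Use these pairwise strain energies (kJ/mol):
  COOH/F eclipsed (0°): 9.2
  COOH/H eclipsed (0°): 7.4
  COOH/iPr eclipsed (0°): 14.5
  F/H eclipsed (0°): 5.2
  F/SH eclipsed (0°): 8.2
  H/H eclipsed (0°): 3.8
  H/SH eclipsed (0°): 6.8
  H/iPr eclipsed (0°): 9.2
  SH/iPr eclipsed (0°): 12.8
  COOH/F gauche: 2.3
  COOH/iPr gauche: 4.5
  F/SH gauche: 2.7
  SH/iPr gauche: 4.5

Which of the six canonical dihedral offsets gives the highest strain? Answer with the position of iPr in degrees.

120°

iPr at 0° (eclipsed): H–iPr eclipsed, COOH–F eclipsed, SH–H eclipsed; 9.2 + 9.2 + 6.8 = 25.2 kJ/mol.
iPr at 60° (staggered): COOH–iPr gauche, COOH–F gauche, SH–F gauche; 4.5 + 2.3 + 2.7 = 9.5 kJ/mol.
iPr at 120° (eclipsed): H–H eclipsed, COOH–iPr eclipsed, SH–F eclipsed; 3.8 + 14.5 + 8.2 = 26.5 kJ/mol.
iPr at 180° (staggered): COOH–iPr gauche, SH–iPr gauche, SH–F gauche; 4.5 + 4.5 + 2.7 = 11.7 kJ/mol.
iPr at 240° (eclipsed): H–F eclipsed, COOH–H eclipsed, SH–iPr eclipsed; 5.2 + 7.4 + 12.8 = 25.4 kJ/mol.
iPr at 300° (staggered): COOH–F gauche, SH–iPr gauche; 2.3 + 4.5 = 6.8 kJ/mol.
The maximum (26.5 kJ/mol) occurs with iPr at 120°.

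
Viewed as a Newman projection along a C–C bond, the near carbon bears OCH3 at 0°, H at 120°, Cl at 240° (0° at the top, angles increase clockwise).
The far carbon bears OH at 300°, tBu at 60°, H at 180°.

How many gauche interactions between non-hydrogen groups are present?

3

Non-H gauche pairs: OCH3(0°)/OH(300°); OCH3(0°)/tBu(60°); Cl(240°)/OH(300°) — 3 interactions.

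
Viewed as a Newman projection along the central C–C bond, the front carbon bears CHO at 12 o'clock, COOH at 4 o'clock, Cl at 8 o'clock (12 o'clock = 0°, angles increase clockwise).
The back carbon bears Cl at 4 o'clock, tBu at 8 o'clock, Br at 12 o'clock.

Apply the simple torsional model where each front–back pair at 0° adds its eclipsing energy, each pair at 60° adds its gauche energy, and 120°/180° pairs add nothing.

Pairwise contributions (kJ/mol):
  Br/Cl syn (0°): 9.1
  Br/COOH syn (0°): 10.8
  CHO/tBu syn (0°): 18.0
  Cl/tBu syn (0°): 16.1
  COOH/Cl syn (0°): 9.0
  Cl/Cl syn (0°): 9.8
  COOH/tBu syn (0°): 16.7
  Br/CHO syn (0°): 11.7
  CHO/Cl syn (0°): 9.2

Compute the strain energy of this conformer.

36.8 kJ/mol

This conformer is eclipsed. CHO at 0° is eclipsed with Br at 0° (11.7); COOH at 120° is eclipsed with Cl at 120° (9.0); Cl at 240° is eclipsed with tBu at 240° (16.1). Total 36.8 kJ/mol.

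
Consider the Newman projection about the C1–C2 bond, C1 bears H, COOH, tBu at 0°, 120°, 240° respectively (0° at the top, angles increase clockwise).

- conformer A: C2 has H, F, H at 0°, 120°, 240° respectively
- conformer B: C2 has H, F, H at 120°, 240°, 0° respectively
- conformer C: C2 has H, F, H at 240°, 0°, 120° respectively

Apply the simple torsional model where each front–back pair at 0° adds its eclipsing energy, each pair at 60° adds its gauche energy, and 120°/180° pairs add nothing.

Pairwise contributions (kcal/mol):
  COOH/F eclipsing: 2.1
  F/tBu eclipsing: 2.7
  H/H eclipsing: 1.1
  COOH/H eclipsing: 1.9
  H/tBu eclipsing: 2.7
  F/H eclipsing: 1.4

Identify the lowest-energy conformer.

B

A (eclipsed): H–H eclipsed, COOH–F eclipsed, tBu–H eclipsed; 1.1 + 2.1 + 2.7 = 5.9 kcal/mol.
B (eclipsed): H–H eclipsed, COOH–H eclipsed, tBu–F eclipsed; 1.1 + 1.9 + 2.7 = 5.7 kcal/mol.
C (eclipsed): H–F eclipsed, COOH–H eclipsed, tBu–H eclipsed; 1.4 + 1.9 + 2.7 = 6.0 kcal/mol.
B has the lowest total (5.7 kcal/mol).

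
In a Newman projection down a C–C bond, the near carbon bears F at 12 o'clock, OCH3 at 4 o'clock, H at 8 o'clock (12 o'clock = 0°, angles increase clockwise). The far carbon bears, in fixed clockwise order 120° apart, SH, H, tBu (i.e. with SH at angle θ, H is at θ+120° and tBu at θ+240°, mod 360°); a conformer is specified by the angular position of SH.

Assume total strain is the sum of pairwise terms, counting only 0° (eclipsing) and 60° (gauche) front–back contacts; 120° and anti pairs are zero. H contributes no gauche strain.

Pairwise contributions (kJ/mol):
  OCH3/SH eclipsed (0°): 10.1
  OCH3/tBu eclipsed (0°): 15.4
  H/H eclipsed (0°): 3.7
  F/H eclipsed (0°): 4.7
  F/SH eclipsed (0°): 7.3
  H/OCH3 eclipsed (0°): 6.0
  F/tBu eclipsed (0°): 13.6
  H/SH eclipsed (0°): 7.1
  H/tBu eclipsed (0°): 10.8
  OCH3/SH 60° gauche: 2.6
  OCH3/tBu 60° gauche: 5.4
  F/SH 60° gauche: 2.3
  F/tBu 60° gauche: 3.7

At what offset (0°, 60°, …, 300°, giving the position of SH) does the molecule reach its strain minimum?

300°

SH at 0° is eclipsed. F at 0° is eclipsed with SH at 0° (7.3); OCH3 at 120° is eclipsed with H at 120° (6.0); H at 240° is eclipsed with tBu at 240° (10.8). Total 24.1 kJ/mol.
SH at 60° is staggered. F at 0° is gauche with SH at 60° (2.3); F at 0° is gauche with tBu at 300° (3.7); OCH3 at 120° is gauche with SH at 60° (2.6). Total 8.6 kJ/mol.
SH at 120° is eclipsed. F at 0° is eclipsed with tBu at 0° (13.6); OCH3 at 120° is eclipsed with SH at 120° (10.1); H at 240° is eclipsed with H at 240° (3.7). Total 27.4 kJ/mol.
SH at 180° is staggered. F at 0° is gauche with tBu at 60° (3.7); OCH3 at 120° is gauche with SH at 180° (2.6); OCH3 at 120° is gauche with tBu at 60° (5.4). Total 11.7 kJ/mol.
SH at 240° is eclipsed. F at 0° is eclipsed with H at 0° (4.7); OCH3 at 120° is eclipsed with tBu at 120° (15.4); H at 240° is eclipsed with SH at 240° (7.1). Total 27.2 kJ/mol.
SH at 300° is staggered. F at 0° is gauche with SH at 300° (2.3); OCH3 at 120° is gauche with tBu at 180° (5.4). Total 7.7 kJ/mol.
The minimum (7.7 kJ/mol) occurs with SH at 300°.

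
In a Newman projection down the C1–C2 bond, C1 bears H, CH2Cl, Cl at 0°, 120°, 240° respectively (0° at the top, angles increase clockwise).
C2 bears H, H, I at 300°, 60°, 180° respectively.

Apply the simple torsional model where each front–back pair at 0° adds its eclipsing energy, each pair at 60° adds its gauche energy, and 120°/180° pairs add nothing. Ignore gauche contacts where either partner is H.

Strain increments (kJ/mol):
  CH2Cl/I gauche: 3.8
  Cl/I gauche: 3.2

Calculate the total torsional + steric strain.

This conformer (staggered): CH2Cl–I gauche, Cl–I gauche; 3.8 + 3.2 = 7.0 kJ/mol.

7.0 kJ/mol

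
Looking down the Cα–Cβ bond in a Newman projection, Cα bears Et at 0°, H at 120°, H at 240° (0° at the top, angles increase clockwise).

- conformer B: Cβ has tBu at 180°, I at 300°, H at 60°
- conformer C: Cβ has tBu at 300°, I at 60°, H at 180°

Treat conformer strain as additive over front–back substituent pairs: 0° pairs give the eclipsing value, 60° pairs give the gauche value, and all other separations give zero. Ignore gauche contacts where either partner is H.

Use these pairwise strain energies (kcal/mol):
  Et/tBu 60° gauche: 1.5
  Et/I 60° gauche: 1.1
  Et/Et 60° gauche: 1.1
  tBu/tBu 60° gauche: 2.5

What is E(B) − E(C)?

B is staggered. Et at 0° is gauche with I at 300° (1.1). Total 1.1 kcal/mol.
C is staggered. Et at 0° is gauche with tBu at 300° (1.5); Et at 0° is gauche with I at 60° (1.1). Total 2.6 kcal/mol.
E(B) − E(C) = 1.1 − 2.6 = -1.5 kcal/mol.

-1.5 kcal/mol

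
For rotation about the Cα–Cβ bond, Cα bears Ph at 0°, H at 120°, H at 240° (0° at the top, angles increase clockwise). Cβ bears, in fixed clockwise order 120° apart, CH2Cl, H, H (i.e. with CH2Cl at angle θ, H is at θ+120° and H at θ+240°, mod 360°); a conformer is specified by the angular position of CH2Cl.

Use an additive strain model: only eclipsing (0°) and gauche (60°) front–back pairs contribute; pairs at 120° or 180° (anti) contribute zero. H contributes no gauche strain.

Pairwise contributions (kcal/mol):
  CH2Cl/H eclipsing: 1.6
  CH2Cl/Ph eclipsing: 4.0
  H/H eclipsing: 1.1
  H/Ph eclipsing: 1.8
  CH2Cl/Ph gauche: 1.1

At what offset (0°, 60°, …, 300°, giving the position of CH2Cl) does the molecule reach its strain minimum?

CH2Cl at 0° is eclipsed. Ph at 0° is eclipsed with CH2Cl at 0° (4.0); H at 120° is eclipsed with H at 120° (1.1); H at 240° is eclipsed with H at 240° (1.1). Total 6.2 kcal/mol.
CH2Cl at 60° is staggered. Ph at 0° is gauche with CH2Cl at 60° (1.1). Total 1.1 kcal/mol.
CH2Cl at 120° is eclipsed. Ph at 0° is eclipsed with H at 0° (1.8); H at 120° is eclipsed with CH2Cl at 120° (1.6); H at 240° is eclipsed with H at 240° (1.1). Total 4.5 kcal/mol.
CH2Cl at 180° (staggered): no non-H gauche contacts → 0.0 kcal/mol.
CH2Cl at 240° is eclipsed. Ph at 0° is eclipsed with H at 0° (1.8); H at 120° is eclipsed with H at 120° (1.1); H at 240° is eclipsed with CH2Cl at 240° (1.6). Total 4.5 kcal/mol.
CH2Cl at 300° is staggered. Ph at 0° is gauche with CH2Cl at 300° (1.1). Total 1.1 kcal/mol.
The minimum (0.0 kcal/mol) occurs with CH2Cl at 180°.

180°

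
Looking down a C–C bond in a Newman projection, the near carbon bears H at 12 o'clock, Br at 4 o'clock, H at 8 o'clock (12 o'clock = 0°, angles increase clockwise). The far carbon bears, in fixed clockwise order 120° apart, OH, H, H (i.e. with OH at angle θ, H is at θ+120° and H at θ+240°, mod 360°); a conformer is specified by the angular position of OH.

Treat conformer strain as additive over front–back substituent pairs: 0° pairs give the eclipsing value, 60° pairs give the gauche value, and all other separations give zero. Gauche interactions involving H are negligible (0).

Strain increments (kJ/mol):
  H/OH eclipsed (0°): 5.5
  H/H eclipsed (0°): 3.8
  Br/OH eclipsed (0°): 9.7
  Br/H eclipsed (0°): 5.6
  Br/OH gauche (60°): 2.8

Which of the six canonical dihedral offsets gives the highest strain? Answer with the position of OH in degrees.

OH at 0° is eclipsed. H at 0° is eclipsed with OH at 0° (5.5); Br at 120° is eclipsed with H at 120° (5.6); H at 240° is eclipsed with H at 240° (3.8). Total 14.9 kJ/mol.
OH at 60° is staggered. Br at 120° is gauche with OH at 60° (2.8). Total 2.8 kJ/mol.
OH at 120° is eclipsed. H at 0° is eclipsed with H at 0° (3.8); Br at 120° is eclipsed with OH at 120° (9.7); H at 240° is eclipsed with H at 240° (3.8). Total 17.3 kJ/mol.
OH at 180° is staggered. Br at 120° is gauche with OH at 180° (2.8). Total 2.8 kJ/mol.
OH at 240° is eclipsed. H at 0° is eclipsed with H at 0° (3.8); Br at 120° is eclipsed with H at 120° (5.6); H at 240° is eclipsed with OH at 240° (5.5). Total 14.9 kJ/mol.
OH at 300° (staggered): no non-H gauche contacts → 0.0 kJ/mol.
The maximum (17.3 kJ/mol) occurs with OH at 120°.

120°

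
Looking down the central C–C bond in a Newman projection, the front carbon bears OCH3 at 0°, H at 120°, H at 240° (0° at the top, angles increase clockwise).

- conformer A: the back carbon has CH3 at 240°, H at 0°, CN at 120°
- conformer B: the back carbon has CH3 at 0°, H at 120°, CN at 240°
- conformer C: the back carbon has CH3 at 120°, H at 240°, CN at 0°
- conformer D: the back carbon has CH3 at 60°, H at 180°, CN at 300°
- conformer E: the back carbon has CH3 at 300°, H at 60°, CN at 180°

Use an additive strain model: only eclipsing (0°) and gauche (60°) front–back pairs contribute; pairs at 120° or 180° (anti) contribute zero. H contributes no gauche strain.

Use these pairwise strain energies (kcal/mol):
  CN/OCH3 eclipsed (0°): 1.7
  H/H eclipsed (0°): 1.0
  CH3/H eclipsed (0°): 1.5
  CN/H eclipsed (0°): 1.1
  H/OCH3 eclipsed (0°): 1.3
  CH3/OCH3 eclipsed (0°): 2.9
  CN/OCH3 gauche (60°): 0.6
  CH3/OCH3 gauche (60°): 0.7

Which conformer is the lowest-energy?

E

A (eclipsed): OCH3–H eclipsed, H–CN eclipsed, H–CH3 eclipsed; 1.3 + 1.1 + 1.5 = 3.9 kcal/mol.
B (eclipsed): OCH3–CH3 eclipsed, H–H eclipsed, H–CN eclipsed; 2.9 + 1.0 + 1.1 = 5.0 kcal/mol.
C (eclipsed): OCH3–CN eclipsed, H–CH3 eclipsed, H–H eclipsed; 1.7 + 1.5 + 1.0 = 4.2 kcal/mol.
D (staggered): OCH3–CH3 gauche, OCH3–CN gauche; 0.7 + 0.6 = 1.3 kcal/mol.
E (staggered): OCH3–CH3 gauche; 0.7 = 0.7 kcal/mol.
E has the lowest total (0.7 kcal/mol).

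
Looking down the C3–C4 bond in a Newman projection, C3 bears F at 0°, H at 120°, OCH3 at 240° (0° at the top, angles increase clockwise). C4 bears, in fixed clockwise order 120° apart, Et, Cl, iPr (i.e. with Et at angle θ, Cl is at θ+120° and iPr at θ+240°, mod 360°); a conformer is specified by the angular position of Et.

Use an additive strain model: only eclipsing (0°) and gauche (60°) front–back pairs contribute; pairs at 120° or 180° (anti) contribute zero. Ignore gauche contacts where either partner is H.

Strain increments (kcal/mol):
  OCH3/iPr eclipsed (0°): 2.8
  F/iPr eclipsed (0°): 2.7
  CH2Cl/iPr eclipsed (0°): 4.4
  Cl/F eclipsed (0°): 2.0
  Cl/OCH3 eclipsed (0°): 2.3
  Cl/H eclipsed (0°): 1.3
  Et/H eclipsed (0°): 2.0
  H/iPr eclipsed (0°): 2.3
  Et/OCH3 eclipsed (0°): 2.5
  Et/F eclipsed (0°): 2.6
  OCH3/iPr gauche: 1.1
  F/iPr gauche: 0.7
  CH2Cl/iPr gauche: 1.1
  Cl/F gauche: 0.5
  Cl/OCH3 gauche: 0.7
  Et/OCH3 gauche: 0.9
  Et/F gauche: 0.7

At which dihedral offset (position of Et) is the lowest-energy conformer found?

Et at 0° (eclipsed): F–Et eclipsed, H–Cl eclipsed, OCH3–iPr eclipsed; 2.6 + 1.3 + 2.8 = 6.7 kcal/mol.
Et at 60° (staggered): F–Et gauche, F–iPr gauche, OCH3–Cl gauche, OCH3–iPr gauche; 0.7 + 0.7 + 0.7 + 1.1 = 3.2 kcal/mol.
Et at 120° (eclipsed): F–iPr eclipsed, H–Et eclipsed, OCH3–Cl eclipsed; 2.7 + 2.0 + 2.3 = 7.0 kcal/mol.
Et at 180° (staggered): F–Cl gauche, F–iPr gauche, OCH3–Et gauche, OCH3–Cl gauche; 0.5 + 0.7 + 0.9 + 0.7 = 2.8 kcal/mol.
Et at 240° (eclipsed): F–Cl eclipsed, H–iPr eclipsed, OCH3–Et eclipsed; 2.0 + 2.3 + 2.5 = 6.8 kcal/mol.
Et at 300° (staggered): F–Et gauche, F–Cl gauche, OCH3–Et gauche, OCH3–iPr gauche; 0.7 + 0.5 + 0.9 + 1.1 = 3.2 kcal/mol.
The minimum (2.8 kcal/mol) occurs with Et at 180°.

180°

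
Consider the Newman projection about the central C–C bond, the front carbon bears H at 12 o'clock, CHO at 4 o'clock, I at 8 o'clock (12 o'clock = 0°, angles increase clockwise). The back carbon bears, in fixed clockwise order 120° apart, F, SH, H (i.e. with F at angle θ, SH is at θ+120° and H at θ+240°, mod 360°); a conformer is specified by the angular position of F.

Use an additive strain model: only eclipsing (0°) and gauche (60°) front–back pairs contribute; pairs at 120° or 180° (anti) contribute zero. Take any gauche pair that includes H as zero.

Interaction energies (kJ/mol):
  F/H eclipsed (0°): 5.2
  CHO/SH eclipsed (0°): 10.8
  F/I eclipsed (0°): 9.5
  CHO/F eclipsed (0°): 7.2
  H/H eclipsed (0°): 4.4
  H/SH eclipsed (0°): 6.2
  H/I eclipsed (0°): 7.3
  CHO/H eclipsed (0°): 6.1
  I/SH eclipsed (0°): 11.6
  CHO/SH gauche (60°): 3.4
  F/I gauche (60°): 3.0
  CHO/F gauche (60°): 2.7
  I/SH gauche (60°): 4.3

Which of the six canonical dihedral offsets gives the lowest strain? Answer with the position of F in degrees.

300°

F at 0° is eclipsed. H at 0° is eclipsed with F at 0° (5.2); CHO at 120° is eclipsed with SH at 120° (10.8); I at 240° is eclipsed with H at 240° (7.3). Total 23.3 kJ/mol.
F at 60° is staggered. CHO at 120° is gauche with F at 60° (2.7); CHO at 120° is gauche with SH at 180° (3.4); I at 240° is gauche with SH at 180° (4.3). Total 10.4 kJ/mol.
F at 120° is eclipsed. H at 0° is eclipsed with H at 0° (4.4); CHO at 120° is eclipsed with F at 120° (7.2); I at 240° is eclipsed with SH at 240° (11.6). Total 23.2 kJ/mol.
F at 180° is staggered. CHO at 120° is gauche with F at 180° (2.7); I at 240° is gauche with F at 180° (3.0); I at 240° is gauche with SH at 300° (4.3). Total 10.0 kJ/mol.
F at 240° is eclipsed. H at 0° is eclipsed with SH at 0° (6.2); CHO at 120° is eclipsed with H at 120° (6.1); I at 240° is eclipsed with F at 240° (9.5). Total 21.8 kJ/mol.
F at 300° is staggered. CHO at 120° is gauche with SH at 60° (3.4); I at 240° is gauche with F at 300° (3.0). Total 6.4 kJ/mol.
The minimum (6.4 kJ/mol) occurs with F at 300°.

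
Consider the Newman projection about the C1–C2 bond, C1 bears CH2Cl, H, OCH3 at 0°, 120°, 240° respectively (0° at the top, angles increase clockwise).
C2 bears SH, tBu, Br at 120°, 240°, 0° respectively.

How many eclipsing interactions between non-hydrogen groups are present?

Non-H eclipsing pairs: CH2Cl(0°)/Br(0°); OCH3(240°)/tBu(240°) — 2 interactions.

2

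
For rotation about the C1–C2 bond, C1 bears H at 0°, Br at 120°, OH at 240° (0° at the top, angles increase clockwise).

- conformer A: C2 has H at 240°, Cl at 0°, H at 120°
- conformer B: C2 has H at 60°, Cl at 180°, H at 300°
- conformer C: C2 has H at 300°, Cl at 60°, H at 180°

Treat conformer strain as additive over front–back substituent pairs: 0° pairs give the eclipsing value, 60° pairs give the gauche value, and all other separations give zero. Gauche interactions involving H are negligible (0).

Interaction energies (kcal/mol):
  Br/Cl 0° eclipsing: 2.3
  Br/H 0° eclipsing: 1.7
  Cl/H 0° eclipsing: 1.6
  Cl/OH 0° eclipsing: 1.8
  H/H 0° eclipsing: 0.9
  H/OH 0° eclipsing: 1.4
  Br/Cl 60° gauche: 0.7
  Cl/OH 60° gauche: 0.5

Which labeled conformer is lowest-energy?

A (eclipsed): H–Cl eclipsed, Br–H eclipsed, OH–H eclipsed; 1.6 + 1.7 + 1.4 = 4.7 kcal/mol.
B (staggered): Br–Cl gauche, OH–Cl gauche; 0.7 + 0.5 = 1.2 kcal/mol.
C (staggered): Br–Cl gauche; 0.7 = 0.7 kcal/mol.
C has the lowest total (0.7 kcal/mol).

C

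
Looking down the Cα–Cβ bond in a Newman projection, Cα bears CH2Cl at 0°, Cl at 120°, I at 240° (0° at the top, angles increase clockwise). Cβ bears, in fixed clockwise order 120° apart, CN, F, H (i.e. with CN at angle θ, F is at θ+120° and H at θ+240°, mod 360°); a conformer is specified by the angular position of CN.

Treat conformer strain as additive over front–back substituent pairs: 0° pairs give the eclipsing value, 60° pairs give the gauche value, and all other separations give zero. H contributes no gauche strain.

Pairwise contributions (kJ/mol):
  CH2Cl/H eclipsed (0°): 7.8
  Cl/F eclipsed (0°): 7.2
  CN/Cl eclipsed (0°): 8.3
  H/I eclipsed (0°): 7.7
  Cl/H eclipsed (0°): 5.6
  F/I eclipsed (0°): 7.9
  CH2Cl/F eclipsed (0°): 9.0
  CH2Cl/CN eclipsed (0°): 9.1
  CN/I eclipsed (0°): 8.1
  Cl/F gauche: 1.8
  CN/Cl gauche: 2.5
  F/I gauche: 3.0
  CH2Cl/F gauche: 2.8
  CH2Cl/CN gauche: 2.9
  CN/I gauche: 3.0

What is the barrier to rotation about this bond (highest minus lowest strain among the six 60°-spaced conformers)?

13.8 kJ/mol

CN at 0° (eclipsed): CH2Cl(0°)/CN(0°) eclipsed 9.1; Cl(120°)/F(120°) eclipsed 7.2; I(240°)/H(240°) eclipsed 7.7 → 24.0 kJ/mol.
CN at 60° (staggered): CH2Cl(0°)/CN(60°) gauche 2.9; Cl(120°)/CN(60°) gauche 2.5; Cl(120°)/F(180°) gauche 1.8; I(240°)/F(180°) gauche 3.0 → 10.2 kJ/mol.
CN at 120° (eclipsed): CH2Cl(0°)/H(0°) eclipsed 7.8; Cl(120°)/CN(120°) eclipsed 8.3; I(240°)/F(240°) eclipsed 7.9 → 24.0 kJ/mol.
CN at 180° (staggered): CH2Cl(0°)/F(300°) gauche 2.8; Cl(120°)/CN(180°) gauche 2.5; I(240°)/CN(180°) gauche 3.0; I(240°)/F(300°) gauche 3.0 → 11.3 kJ/mol.
CN at 240° (eclipsed): CH2Cl(0°)/F(0°) eclipsed 9.0; Cl(120°)/H(120°) eclipsed 5.6; I(240°)/CN(240°) eclipsed 8.1 → 22.7 kJ/mol.
CN at 300° (staggered): CH2Cl(0°)/CN(300°) gauche 2.9; CH2Cl(0°)/F(60°) gauche 2.8; Cl(120°)/F(60°) gauche 1.8; I(240°)/CN(300°) gauche 3.0 → 10.5 kJ/mol.
Max at 0° (24.0 kJ/mol), min at 60° (10.2 kJ/mol); barrier = 13.8 kJ/mol.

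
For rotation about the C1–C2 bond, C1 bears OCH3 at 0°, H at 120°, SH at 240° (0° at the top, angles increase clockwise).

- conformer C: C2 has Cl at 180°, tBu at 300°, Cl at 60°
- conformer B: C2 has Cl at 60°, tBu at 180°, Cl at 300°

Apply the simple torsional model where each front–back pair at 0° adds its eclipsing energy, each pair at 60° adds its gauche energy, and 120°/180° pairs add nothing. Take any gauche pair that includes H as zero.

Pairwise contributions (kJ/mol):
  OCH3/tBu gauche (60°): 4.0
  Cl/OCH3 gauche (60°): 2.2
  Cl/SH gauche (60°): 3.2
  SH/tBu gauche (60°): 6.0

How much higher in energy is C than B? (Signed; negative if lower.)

C (staggered): OCH3–tBu gauche, OCH3–Cl gauche, SH–Cl gauche, SH–tBu gauche; 4.0 + 2.2 + 3.2 + 6.0 = 15.4 kJ/mol.
B (staggered): OCH3–Cl gauche, OCH3–Cl gauche, SH–tBu gauche, SH–Cl gauche; 2.2 + 2.2 + 6.0 + 3.2 = 13.6 kJ/mol.
E(C) − E(B) = 15.4 − 13.6 = +1.8 kJ/mol.

+1.8 kJ/mol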